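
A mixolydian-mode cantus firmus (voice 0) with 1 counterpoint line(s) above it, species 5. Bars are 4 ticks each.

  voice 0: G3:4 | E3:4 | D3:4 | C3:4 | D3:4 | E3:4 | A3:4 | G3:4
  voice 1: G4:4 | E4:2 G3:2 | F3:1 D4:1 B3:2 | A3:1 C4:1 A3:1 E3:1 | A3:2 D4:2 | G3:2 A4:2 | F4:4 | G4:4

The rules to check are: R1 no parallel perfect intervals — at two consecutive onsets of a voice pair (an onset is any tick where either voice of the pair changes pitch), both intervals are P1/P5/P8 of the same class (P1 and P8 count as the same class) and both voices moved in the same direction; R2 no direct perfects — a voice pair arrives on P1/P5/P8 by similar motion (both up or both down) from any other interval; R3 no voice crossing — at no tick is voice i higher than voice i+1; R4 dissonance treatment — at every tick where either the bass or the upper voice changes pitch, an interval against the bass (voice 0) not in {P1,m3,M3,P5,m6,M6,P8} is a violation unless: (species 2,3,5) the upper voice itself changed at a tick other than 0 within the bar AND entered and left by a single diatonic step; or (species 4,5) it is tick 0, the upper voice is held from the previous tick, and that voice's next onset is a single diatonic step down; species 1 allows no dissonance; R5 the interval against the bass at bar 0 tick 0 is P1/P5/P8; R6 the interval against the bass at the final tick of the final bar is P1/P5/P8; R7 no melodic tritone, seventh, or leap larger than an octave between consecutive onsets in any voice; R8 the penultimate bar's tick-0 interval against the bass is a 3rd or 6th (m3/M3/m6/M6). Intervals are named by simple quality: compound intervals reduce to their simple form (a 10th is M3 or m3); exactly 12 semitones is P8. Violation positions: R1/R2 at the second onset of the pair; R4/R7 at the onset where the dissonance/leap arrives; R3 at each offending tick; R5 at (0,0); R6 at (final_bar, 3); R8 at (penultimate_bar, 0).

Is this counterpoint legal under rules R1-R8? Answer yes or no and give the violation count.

No (4 violations)

bar 0: v0=G3 v1=G4 (P8)
bar 1: v0=E3 v1=E4 (P8)
bar 2: v0=D3 v1=F3 (m3)
bar 3: v0=C3 v1=A3 (M6)
bar 4: v0=D3 v1=A3 (P5)
bar 5: v0=E3 v1=G3 (m3)
bar 6: v0=A3 v1=F4 (m6)
bar 7: v0=G3 v1=G4 (P8)
  R1 @ bar1.0: G3/G4 P8 -> E3/E4 P8 similar
  R2 @ bar4.0: C3/E3 M3 -> D3/A3 P5 similar
  R4 @ bar5.2: E3/A4 P4 untreated
  R7 @ bar5.2: G3->A4 leap 14st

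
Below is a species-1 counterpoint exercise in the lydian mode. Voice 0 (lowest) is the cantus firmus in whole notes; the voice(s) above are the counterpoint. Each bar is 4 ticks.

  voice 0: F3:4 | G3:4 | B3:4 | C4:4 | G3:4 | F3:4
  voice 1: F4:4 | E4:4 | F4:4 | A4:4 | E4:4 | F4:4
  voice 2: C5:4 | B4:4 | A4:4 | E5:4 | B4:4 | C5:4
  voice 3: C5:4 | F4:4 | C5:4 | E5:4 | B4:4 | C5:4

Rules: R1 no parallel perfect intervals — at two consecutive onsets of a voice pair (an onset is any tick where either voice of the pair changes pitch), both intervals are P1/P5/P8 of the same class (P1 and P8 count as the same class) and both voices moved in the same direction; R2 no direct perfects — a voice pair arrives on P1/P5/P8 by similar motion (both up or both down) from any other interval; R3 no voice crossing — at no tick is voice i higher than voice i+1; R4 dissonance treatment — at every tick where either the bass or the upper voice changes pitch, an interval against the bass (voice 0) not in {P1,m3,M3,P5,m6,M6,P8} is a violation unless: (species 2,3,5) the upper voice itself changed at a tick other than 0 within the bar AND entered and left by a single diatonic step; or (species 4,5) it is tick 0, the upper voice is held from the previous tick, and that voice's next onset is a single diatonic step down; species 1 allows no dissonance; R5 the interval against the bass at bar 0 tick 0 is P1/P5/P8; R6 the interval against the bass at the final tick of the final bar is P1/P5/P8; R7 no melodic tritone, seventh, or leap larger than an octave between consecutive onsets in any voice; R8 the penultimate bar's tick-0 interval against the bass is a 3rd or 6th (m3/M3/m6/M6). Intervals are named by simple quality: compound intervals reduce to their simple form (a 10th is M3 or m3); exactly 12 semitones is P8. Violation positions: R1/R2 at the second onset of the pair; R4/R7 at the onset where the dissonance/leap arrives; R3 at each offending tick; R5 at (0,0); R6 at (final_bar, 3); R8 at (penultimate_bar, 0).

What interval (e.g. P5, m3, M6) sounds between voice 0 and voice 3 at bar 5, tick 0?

P5

voice 0=F3 voice 3=C5 -> P5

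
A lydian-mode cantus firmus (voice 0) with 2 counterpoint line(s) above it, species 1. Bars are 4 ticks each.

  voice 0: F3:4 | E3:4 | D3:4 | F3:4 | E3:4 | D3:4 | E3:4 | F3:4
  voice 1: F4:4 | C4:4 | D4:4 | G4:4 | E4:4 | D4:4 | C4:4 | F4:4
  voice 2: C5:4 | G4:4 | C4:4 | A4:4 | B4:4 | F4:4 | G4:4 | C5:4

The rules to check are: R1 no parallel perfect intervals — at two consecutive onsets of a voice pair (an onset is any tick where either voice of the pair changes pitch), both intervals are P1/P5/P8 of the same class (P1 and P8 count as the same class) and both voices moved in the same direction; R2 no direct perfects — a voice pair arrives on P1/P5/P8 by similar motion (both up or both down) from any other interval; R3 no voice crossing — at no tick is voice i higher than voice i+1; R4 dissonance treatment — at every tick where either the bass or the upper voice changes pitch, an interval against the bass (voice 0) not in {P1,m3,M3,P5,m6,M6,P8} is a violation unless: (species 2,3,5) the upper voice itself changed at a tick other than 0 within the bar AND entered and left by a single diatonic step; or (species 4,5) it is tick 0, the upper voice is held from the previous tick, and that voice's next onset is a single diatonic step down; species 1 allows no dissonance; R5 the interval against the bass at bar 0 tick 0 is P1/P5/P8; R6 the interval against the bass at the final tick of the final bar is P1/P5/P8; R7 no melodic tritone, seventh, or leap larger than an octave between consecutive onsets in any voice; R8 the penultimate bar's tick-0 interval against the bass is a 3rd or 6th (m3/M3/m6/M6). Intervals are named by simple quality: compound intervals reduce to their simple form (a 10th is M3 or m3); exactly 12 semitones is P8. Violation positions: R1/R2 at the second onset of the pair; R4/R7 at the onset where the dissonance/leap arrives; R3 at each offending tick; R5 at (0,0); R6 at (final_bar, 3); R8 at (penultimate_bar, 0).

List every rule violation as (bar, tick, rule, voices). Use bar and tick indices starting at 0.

bar 0: v0=F3 v1=F4 v2=C5 downbeat P5
bar 1: v0=E3 v1=C4 v2=G4 downbeat m3
bar 2: v0=D3 v1=D4 v2=C4 downbeat m7
bar 3: v0=F3 v1=G4 v2=A4 downbeat M3
bar 4: v0=E3 v1=E4 v2=B4 downbeat P5
bar 5: v0=D3 v1=D4 v2=F4 downbeat m3
bar 6: v0=E3 v1=C4 v2=G4 downbeat m3
bar 7: v0=F3 v1=F4 v2=C5 downbeat P5
  -> R1 @ bar 1 tick 0 v(1, 2): F4/C5 P5 -> C4/G4 P5 similar
  -> R3 @ bar 2 tick 0 v(1, 2): D4 above C4
  -> R4 @ bar 2 tick 0 v(0, 2): D3/C4 m7 untreated
  -> R3 @ bar 2 tick 1 v(1, 2): D4 above C4
  -> R3 @ bar 2 tick 2 v(1, 2): D4 above C4
  -> R3 @ bar 2 tick 3 v(1, 2): D4 above C4
  -> R4 @ bar 3 tick 0 v(0, 1): F3/G4 M2 untreated
  -> R2 @ bar 4 tick 0 v(0, 1): F3/G4 M2 -> E3/E4 P8 similar
  -> R1 @ bar 5 tick 0 v(0, 1): E3/E4 P8 -> D3/D4 P8 similar
  -> R7 @ bar 5 tick 0 v(2,): B4->F4 leap 6st
  -> R1 @ bar 7 tick 0 v(1, 2): C4/G4 P5 -> F4/C5 P5 similar
  -> R2 @ bar 7 tick 0 v(0, 1): E3/C4 m6 -> F3/F4 P8 similar
  -> R2 @ bar 7 tick 0 v(0, 2): E3/G4 m3 -> F3/C5 P5 similar

(1, 0, R1, (1, 2))
(2, 0, R3, (1, 2))
(2, 0, R4, (0, 2))
(2, 1, R3, (1, 2))
(2, 2, R3, (1, 2))
(2, 3, R3, (1, 2))
(3, 0, R4, (0, 1))
(4, 0, R2, (0, 1))
(5, 0, R1, (0, 1))
(5, 0, R7, (2,))
(7, 0, R1, (1, 2))
(7, 0, R2, (0, 1))
(7, 0, R2, (0, 2))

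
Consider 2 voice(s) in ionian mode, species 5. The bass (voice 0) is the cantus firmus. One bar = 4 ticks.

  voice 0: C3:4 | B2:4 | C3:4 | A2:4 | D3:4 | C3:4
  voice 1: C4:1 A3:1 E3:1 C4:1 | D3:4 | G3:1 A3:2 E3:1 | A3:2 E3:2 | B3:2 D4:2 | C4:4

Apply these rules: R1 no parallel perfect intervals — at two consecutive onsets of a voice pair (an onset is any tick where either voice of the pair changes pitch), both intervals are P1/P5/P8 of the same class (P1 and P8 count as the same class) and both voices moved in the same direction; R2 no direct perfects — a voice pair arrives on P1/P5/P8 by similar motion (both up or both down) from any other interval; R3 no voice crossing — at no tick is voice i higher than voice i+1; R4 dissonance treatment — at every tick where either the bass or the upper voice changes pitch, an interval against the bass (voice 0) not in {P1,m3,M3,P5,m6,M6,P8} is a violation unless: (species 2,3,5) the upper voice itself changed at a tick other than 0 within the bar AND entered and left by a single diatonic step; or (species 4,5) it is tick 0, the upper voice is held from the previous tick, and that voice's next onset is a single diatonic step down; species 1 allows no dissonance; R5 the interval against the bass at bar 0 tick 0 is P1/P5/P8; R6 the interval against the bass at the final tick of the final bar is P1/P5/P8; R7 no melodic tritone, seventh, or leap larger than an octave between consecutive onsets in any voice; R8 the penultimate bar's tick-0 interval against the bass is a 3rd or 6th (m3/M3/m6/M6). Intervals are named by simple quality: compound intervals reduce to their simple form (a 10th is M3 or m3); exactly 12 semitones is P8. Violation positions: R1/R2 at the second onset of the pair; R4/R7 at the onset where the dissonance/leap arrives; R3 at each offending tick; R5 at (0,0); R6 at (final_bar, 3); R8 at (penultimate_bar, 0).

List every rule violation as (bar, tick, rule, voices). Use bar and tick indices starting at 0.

(1, 0, R7, (1,))
(2, 0, R2, (0, 1))
(5, 0, R1, (0, 1))

bar 0: v0=C3 v1=C4 downbeat P8
bar 1: v0=B2 v1=D3 downbeat m3
bar 2: v0=C3 v1=G3 downbeat P5
bar 3: v0=A2 v1=A3 downbeat P8
bar 4: v0=D3 v1=B3 downbeat M6
bar 5: v0=C3 v1=C4 downbeat P8
  -> R7 @ bar 1 tick 0 v(1,): C4->D3 leap 10st
  -> R2 @ bar 2 tick 0 v(0, 1): B2/D3 m3 -> C3/G3 P5 similar
  -> R1 @ bar 5 tick 0 v(0, 1): D3/D4 P8 -> C3/C4 P8 similar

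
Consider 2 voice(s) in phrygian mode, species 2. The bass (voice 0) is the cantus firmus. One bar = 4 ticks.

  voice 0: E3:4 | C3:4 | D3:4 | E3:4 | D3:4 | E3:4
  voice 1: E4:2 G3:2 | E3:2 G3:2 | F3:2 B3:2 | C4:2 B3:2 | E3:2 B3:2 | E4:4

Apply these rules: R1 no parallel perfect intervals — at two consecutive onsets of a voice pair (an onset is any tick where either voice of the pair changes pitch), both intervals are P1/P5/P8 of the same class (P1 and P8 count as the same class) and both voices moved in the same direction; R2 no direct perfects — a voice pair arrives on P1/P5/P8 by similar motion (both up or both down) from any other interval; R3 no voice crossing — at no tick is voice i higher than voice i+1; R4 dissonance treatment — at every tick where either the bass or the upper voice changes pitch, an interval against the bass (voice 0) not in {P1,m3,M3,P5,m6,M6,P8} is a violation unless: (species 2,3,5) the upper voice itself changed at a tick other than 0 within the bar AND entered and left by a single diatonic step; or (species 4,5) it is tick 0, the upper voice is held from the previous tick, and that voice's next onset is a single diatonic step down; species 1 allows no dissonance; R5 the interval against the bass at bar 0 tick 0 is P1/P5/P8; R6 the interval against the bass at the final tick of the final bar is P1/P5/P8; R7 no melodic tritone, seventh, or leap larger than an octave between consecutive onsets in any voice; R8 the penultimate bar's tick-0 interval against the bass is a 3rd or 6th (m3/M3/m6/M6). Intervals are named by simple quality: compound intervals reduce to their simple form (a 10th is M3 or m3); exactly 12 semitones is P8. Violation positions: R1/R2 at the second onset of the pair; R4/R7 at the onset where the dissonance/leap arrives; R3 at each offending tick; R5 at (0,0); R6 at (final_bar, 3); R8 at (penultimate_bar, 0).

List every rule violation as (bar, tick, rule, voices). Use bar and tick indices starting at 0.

bar 0: v0=E3 v1=E4 downbeat P8
bar 1: v0=C3 v1=E3 downbeat M3
bar 2: v0=D3 v1=F3 downbeat m3
bar 3: v0=E3 v1=C4 downbeat m6
bar 4: v0=D3 v1=E3 downbeat M2
bar 5: v0=E3 v1=E4 downbeat P8
  -> R7 @ bar 2 tick 2 v(1,): F3->B3 leap 6st
  -> R4 @ bar 4 tick 0 v(0, 1): D3/E3 M2 untreated
  -> R8 @ bar 4 tick 0 v(0, 1): penult M2 not 3rd/6th
  -> R2 @ bar 5 tick 0 v(0, 1): D3/B3 M6 -> E3/E4 P8 similar

(2, 2, R7, (1,))
(4, 0, R4, (0, 1))
(4, 0, R8, (0, 1))
(5, 0, R2, (0, 1))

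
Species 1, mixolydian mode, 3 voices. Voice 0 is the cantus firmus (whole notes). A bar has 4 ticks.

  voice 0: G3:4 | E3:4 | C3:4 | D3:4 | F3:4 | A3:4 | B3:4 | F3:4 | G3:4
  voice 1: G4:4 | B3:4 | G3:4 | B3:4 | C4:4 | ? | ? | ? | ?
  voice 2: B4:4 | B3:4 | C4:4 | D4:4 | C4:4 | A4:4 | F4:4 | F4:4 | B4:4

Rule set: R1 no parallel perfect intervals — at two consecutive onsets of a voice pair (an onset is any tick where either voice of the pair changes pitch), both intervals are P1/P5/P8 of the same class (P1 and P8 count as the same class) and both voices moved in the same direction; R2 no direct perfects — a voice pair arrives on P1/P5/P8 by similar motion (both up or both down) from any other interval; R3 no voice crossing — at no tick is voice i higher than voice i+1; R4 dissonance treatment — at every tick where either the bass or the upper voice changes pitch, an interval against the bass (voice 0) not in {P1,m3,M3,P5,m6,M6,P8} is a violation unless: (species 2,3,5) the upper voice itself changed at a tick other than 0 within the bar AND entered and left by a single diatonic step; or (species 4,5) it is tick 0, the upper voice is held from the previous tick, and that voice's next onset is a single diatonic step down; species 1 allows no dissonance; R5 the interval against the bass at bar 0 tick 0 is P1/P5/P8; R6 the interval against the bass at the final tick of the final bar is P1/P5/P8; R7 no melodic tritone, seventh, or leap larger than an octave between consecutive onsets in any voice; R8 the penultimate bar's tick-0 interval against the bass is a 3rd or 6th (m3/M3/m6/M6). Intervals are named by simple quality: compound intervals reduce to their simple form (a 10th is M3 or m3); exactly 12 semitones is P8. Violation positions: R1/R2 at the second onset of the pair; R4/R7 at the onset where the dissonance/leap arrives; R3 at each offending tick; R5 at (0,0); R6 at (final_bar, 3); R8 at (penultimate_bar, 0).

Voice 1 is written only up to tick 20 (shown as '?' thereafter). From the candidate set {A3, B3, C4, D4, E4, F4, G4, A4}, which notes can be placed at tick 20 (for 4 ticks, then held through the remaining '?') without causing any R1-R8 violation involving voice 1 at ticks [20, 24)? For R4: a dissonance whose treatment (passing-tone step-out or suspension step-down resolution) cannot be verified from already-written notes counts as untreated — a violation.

{A3, C4, F4}

A3: legal
B3: violates R4
C4: legal
D4: violates R2,R4
E4: violates R1
F4: legal
G4: violates R4
A4: violates R1,R2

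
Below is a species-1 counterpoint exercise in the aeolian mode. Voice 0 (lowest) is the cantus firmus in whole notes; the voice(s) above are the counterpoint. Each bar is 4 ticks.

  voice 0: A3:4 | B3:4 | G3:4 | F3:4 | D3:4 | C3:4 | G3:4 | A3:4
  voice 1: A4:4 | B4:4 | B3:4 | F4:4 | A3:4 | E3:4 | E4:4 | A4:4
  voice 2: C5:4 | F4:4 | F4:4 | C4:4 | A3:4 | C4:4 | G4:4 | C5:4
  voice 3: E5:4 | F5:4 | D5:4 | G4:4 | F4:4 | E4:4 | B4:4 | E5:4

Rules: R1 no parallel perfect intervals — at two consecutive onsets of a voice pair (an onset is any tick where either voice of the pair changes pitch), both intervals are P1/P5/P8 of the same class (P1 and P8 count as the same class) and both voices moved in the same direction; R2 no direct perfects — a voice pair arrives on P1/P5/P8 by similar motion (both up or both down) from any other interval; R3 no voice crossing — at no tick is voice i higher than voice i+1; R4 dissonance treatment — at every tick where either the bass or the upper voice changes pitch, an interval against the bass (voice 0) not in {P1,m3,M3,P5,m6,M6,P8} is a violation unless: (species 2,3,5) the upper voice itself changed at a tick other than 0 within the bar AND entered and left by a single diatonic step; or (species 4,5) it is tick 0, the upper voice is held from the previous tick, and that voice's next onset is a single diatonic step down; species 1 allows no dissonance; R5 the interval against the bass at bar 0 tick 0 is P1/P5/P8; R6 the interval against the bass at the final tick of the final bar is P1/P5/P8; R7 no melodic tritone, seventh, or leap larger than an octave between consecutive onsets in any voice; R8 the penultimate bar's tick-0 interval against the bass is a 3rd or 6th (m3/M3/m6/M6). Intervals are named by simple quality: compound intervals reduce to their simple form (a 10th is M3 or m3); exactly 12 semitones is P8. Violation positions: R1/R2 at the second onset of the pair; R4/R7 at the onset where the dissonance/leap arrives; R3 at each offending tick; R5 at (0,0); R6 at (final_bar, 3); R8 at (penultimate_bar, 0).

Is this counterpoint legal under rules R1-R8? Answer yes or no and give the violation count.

No (29 violations)

bar 0: v0=A3 v1=A4 v2=C5 v3=E5 (P5)
bar 1: v0=B3 v1=B4 v2=F4 v3=F5 (TT)
bar 2: v0=G3 v1=B3 v2=F4 v3=D5 (P5)
bar 3: v0=F3 v1=F4 v2=C4 v3=G4 (M2)
bar 4: v0=D3 v1=A3 v2=A3 v3=F4 (m3)
bar 5: v0=C3 v1=E3 v2=C4 v3=E4 (M3)
bar 6: v0=G3 v1=E4 v2=G4 v3=B4 (M3)
bar 7: v0=A3 v1=A4 v2=C5 v3=E5 (P5)
  R5 @ bar0.0: opens on m3
  R1 @ bar1.0: A3/A4 P8 -> B3/B4 P8 similar
  R3 @ bar1.0: B4 above F4
  R4 @ bar1.0: B3/F4 TT untreated
  R4 @ bar1.0: B3/F5 TT untreated
  R3 @ bar1.1: B4 above F4
  R3 @ bar1.2: B4 above F4
  R3 @ bar1.3: B4 above F4
  R2 @ bar2.0: B3/F5 TT -> G3/D5 P5 similar
  R4 @ bar2.0: G3/F4 m7 untreated
  R2 @ bar3.0: G3/F4 m7 -> F3/C4 P5 similar
  R2 @ bar3.0: F4/D5 M6 -> C4/G4 P5 similar
  R3 @ bar3.0: F4 above C4
  R4 @ bar3.0: F3/G4 M2 untreated
  R7 @ bar3.0: B3->F4 leap 6st
  R3 @ bar3.1: F4 above C4
  R3 @ bar3.2: F4 above C4
  R3 @ bar3.3: F4 above C4
  R1 @ bar4.0: F3/C4 P5 -> D3/A3 P5 similar
  R2 @ bar4.0: F3/F4 P8 -> D3/A3 P5 similar
  R2 @ bar4.0: F4/C4 P4 -> A3/A3 P1 similar
  R2 @ bar5.0: A3/F4 m6 -> E3/E4 P8 similar
  R1 @ bar6.0: C3/C4 P8 -> G3/G4 P8 similar
  R2 @ bar6.0: E3/E4 P8 -> E4/B4 P5 similar
  R8 @ bar6.0: penult P8 not 3rd/6th
  R1 @ bar7.0: E4/B4 P5 -> A4/E5 P5 similar
  R2 @ bar7.0: G3/E4 M6 -> A3/A4 P8 similar
  R2 @ bar7.0: G3/B4 M3 -> A3/E5 P5 similar
  R6 @ bar7.3: closes on m3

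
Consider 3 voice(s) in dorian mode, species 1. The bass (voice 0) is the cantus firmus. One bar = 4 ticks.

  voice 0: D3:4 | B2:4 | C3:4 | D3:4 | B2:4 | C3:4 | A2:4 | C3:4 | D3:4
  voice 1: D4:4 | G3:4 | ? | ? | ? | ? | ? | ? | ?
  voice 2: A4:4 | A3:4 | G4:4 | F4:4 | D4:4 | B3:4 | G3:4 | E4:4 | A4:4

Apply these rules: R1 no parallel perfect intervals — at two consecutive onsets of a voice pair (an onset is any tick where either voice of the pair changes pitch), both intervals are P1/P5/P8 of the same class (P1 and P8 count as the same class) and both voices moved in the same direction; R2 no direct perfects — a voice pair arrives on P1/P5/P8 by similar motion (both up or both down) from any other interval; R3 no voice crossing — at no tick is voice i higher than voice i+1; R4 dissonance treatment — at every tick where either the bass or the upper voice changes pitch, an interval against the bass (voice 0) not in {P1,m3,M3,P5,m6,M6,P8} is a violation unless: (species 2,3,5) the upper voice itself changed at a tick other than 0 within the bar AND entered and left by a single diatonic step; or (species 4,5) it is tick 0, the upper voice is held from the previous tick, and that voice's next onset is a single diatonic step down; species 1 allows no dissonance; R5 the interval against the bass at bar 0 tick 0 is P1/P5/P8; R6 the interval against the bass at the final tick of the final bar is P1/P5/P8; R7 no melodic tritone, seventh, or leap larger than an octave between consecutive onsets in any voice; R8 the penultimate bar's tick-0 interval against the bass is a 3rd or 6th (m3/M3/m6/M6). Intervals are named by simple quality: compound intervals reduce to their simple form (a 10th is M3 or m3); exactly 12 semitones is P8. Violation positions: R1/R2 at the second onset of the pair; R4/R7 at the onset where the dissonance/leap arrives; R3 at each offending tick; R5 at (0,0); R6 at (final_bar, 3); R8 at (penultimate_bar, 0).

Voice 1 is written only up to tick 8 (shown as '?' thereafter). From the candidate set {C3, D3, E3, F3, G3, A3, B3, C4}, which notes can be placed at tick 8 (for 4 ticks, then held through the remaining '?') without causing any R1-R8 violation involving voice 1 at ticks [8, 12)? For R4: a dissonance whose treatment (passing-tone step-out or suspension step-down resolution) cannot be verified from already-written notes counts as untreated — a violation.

{A3, C3, E3, G3}

C3: legal
D3: violates R4
E3: legal
F3: violates R4
G3: legal
A3: legal
B3: violates R4
C4: violates R2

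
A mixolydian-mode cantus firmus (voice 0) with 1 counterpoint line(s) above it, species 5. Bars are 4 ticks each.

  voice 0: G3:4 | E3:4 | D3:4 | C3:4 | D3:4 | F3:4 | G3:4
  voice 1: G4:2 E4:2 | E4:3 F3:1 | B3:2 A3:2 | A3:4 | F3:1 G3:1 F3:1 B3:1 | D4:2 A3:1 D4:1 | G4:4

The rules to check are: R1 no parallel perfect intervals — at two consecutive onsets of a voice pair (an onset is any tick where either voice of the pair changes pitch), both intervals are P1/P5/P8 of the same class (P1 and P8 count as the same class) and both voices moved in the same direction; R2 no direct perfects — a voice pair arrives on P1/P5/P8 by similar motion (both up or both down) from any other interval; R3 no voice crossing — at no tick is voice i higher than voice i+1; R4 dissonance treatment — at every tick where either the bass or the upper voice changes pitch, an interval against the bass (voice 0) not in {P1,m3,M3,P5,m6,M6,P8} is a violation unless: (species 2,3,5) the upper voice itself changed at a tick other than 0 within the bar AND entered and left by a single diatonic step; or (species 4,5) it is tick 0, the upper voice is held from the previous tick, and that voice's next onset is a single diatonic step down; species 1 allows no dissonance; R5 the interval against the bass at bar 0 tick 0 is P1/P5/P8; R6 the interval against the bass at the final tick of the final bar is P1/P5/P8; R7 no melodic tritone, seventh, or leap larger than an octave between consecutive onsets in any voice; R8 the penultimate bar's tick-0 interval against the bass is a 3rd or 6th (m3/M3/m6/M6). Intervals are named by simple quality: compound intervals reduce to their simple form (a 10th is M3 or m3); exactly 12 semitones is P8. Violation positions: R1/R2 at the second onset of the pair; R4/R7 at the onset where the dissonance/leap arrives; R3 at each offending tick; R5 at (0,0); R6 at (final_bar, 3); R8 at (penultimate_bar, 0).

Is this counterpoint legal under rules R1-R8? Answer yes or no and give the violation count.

bar 0: v0=G3 v1=G4 (P8)
bar 1: v0=E3 v1=E4 (P8)
bar 2: v0=D3 v1=B3 (M6)
bar 3: v0=C3 v1=A3 (M6)
bar 4: v0=D3 v1=F3 (m3)
bar 5: v0=F3 v1=D4 (M6)
bar 6: v0=G3 v1=G4 (P8)
  R4 @ bar1.3: E3/F3 m2 untreated
  R7 @ bar1.3: E4->F3 leap 11st
  R7 @ bar2.0: F3->B3 leap 6st
  R7 @ bar4.3: F3->B3 leap 6st
  R2 @ bar6.0: F3/D4 M6 -> G3/G4 P8 similar

No (5 violations)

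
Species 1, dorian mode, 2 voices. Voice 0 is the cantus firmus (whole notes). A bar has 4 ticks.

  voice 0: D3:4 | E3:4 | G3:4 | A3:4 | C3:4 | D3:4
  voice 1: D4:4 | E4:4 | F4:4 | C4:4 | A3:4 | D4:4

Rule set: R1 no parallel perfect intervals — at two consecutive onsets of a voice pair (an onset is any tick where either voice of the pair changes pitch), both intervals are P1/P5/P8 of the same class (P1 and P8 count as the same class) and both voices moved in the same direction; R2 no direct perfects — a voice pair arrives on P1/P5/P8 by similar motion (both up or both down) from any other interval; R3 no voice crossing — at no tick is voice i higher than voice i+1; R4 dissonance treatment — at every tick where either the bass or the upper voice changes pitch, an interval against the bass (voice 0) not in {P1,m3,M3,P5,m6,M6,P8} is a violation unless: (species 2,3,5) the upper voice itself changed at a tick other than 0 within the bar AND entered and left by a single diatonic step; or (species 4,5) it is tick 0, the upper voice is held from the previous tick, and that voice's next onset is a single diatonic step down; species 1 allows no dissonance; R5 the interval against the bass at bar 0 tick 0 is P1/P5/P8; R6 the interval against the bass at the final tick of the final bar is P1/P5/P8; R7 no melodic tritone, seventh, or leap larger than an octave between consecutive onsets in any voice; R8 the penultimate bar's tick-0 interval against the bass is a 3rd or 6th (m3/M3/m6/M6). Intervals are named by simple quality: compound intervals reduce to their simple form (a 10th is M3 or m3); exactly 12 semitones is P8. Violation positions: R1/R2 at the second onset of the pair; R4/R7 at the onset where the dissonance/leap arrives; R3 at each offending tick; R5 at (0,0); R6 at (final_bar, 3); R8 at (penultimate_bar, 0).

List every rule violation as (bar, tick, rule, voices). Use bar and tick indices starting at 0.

(1, 0, R1, (0, 1))
(2, 0, R4, (0, 1))
(5, 0, R2, (0, 1))

bar 0: v0=D3 v1=D4 downbeat P8
bar 1: v0=E3 v1=E4 downbeat P8
bar 2: v0=G3 v1=F4 downbeat m7
bar 3: v0=A3 v1=C4 downbeat m3
bar 4: v0=C3 v1=A3 downbeat M6
bar 5: v0=D3 v1=D4 downbeat P8
  -> R1 @ bar 1 tick 0 v(0, 1): D3/D4 P8 -> E3/E4 P8 similar
  -> R4 @ bar 2 tick 0 v(0, 1): G3/F4 m7 untreated
  -> R2 @ bar 5 tick 0 v(0, 1): C3/A3 M6 -> D3/D4 P8 similar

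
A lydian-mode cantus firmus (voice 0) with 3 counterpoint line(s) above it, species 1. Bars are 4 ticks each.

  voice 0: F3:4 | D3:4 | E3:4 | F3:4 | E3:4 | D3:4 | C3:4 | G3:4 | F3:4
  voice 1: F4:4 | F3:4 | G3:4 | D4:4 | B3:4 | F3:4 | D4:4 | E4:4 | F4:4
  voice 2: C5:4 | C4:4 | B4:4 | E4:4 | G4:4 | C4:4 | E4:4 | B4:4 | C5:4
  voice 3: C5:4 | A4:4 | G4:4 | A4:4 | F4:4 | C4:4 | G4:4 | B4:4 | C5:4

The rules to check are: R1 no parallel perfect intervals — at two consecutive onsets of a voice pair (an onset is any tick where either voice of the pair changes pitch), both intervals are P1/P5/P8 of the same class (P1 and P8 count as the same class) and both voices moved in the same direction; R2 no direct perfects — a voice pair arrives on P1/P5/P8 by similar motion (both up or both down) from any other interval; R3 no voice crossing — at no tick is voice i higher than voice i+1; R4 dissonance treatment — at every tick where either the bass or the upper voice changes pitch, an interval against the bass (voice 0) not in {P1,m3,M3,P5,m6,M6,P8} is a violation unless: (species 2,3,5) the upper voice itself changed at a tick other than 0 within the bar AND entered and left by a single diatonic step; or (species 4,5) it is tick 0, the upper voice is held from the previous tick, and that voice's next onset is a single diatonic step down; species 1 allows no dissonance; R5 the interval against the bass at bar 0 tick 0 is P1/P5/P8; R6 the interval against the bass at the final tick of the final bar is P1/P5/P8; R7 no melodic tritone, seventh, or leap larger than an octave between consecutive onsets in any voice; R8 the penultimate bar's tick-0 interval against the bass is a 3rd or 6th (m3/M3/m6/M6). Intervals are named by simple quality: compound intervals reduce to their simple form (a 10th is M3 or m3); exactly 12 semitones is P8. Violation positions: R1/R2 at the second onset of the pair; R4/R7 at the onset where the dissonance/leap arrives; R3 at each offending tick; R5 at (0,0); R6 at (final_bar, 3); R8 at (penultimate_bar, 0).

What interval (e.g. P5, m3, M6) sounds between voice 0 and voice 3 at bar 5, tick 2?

m7

voice 0=D3 voice 3=C4 -> m7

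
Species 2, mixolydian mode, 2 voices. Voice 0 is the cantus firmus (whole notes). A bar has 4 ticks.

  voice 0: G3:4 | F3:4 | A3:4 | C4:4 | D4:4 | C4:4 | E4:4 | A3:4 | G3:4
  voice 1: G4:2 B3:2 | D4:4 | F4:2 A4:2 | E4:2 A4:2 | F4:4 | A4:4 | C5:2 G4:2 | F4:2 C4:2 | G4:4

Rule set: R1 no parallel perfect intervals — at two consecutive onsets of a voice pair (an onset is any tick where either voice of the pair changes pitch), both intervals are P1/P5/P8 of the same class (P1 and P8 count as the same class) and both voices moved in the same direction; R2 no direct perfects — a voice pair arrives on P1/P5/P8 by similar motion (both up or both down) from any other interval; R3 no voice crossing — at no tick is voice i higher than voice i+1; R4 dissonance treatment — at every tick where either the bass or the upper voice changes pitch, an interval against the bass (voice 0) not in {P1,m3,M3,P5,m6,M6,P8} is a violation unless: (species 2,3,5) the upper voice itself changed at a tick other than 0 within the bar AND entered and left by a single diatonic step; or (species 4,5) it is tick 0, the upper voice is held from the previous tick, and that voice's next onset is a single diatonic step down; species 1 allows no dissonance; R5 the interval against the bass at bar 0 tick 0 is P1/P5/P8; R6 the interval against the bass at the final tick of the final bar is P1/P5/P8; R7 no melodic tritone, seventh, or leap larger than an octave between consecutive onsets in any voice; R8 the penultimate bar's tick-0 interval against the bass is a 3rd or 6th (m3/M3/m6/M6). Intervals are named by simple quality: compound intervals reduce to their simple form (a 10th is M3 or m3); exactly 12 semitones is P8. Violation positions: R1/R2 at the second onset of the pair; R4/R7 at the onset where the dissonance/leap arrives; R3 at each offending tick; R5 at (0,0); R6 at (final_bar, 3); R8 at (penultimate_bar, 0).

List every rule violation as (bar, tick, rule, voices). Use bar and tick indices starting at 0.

bar 0: v0=G3 v1=G4 downbeat P8
bar 1: v0=F3 v1=D4 downbeat M6
bar 2: v0=A3 v1=F4 downbeat m6
bar 3: v0=C4 v1=E4 downbeat M3
bar 4: v0=D4 v1=F4 downbeat m3
bar 5: v0=C4 v1=A4 downbeat M6
bar 6: v0=E4 v1=C5 downbeat m6
bar 7: v0=A3 v1=F4 downbeat m6
bar 8: v0=G3 v1=G4 downbeat P8

No violations across 9 bars (G3..G3 vs G4..G4).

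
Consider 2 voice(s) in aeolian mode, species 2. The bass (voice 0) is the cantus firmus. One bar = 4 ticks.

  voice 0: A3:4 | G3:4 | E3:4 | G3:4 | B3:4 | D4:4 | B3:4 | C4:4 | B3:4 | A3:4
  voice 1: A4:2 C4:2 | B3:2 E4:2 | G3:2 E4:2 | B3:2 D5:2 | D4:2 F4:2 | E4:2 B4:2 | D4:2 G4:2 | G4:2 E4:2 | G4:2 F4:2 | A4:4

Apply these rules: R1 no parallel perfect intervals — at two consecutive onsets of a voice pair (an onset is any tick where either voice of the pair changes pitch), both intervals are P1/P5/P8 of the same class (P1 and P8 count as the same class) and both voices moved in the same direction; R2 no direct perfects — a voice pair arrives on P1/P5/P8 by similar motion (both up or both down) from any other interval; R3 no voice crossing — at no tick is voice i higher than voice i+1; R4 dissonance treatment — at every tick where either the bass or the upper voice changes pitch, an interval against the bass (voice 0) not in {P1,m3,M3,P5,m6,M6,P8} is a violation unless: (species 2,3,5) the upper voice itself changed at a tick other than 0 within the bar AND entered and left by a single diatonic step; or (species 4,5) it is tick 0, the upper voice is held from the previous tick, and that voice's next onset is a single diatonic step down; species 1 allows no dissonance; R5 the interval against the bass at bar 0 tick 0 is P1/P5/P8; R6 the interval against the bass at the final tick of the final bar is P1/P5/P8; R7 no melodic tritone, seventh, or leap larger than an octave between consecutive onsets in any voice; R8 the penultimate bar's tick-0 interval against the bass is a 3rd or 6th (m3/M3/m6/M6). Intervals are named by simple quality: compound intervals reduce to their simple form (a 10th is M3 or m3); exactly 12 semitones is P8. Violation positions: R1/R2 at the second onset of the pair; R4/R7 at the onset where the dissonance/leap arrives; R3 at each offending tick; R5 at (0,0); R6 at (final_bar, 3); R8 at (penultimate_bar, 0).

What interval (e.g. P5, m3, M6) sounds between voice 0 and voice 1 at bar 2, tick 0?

voice 0=E3 voice 1=G3 -> m3

m3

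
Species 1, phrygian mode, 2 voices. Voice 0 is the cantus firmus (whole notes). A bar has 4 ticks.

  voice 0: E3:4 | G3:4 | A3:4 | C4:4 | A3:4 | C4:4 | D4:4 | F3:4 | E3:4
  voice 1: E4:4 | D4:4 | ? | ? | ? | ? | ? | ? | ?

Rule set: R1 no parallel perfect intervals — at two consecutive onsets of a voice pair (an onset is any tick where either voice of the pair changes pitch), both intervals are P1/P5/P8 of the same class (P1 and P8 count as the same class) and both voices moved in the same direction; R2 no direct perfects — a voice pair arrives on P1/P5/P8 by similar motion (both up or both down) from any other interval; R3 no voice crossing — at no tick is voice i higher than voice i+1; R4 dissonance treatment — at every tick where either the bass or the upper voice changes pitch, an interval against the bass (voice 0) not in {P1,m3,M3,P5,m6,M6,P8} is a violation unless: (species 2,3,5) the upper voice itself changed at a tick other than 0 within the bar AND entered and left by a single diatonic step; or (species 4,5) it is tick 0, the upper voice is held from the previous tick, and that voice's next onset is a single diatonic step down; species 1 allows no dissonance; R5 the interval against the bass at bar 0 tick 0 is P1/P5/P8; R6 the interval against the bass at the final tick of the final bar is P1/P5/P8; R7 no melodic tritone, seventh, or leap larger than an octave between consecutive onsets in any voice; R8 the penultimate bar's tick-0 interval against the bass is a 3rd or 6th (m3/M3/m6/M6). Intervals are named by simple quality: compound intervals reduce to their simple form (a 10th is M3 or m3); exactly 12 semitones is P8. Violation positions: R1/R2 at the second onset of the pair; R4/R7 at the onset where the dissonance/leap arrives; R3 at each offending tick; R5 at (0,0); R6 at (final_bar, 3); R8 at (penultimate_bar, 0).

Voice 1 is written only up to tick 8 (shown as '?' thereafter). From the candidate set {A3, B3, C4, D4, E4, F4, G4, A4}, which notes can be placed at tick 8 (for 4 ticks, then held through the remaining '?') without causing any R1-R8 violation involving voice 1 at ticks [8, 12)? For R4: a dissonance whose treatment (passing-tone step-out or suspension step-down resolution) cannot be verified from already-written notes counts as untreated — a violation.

{A3, C4, F4}

A3: legal
B3: violates R4
C4: legal
D4: violates R4
E4: violates R1
F4: legal
G4: violates R4
A4: violates R2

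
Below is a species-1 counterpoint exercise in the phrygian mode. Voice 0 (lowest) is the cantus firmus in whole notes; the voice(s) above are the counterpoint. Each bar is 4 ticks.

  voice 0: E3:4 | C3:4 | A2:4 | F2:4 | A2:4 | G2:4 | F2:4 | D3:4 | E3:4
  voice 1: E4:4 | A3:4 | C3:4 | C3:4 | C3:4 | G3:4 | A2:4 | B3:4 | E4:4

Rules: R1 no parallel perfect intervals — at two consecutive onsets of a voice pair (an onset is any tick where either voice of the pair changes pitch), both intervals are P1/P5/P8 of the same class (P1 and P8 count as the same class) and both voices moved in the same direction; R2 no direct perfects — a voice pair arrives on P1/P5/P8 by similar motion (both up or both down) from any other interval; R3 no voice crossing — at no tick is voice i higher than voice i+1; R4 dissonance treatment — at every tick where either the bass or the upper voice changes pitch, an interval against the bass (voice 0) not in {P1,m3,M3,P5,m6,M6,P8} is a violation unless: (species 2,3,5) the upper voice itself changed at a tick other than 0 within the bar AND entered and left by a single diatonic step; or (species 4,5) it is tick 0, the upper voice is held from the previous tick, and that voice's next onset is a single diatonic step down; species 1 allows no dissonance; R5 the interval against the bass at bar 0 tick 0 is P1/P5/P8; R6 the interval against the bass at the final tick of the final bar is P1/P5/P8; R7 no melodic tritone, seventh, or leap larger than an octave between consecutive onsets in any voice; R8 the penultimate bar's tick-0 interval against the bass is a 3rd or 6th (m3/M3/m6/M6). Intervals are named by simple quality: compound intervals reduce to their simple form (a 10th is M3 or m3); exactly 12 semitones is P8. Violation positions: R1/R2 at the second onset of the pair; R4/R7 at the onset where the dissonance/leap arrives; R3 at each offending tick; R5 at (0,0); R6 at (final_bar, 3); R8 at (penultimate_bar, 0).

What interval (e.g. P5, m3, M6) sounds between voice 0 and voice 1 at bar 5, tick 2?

voice 0=G2 voice 1=G3 -> P8

P8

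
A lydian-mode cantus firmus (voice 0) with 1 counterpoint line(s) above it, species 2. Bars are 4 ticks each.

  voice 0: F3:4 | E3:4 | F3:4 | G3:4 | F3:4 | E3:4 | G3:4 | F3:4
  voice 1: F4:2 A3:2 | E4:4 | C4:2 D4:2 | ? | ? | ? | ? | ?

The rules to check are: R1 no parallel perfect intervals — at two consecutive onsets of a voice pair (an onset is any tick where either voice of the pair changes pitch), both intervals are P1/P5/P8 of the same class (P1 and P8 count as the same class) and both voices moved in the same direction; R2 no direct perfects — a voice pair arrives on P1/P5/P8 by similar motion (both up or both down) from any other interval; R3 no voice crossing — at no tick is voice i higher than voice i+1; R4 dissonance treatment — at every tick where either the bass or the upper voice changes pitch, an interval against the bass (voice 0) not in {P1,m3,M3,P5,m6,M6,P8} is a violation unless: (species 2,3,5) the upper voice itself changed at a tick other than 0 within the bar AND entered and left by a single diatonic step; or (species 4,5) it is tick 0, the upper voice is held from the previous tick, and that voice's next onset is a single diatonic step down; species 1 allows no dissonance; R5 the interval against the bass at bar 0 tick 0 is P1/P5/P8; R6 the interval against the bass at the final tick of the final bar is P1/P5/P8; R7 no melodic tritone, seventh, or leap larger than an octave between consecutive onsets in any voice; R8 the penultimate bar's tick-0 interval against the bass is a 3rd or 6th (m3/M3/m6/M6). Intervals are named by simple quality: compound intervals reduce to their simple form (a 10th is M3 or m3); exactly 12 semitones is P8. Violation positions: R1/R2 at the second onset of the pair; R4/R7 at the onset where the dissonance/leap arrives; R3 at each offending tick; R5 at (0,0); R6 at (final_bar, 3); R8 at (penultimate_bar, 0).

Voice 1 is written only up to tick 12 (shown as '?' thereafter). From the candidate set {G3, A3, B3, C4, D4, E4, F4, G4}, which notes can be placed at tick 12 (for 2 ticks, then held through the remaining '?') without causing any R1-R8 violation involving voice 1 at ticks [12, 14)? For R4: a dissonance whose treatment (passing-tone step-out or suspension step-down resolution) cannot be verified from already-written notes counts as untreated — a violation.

{B3, D4, E4, G3}

G3: legal
A3: violates R4
B3: legal
C4: violates R4
D4: legal
E4: legal
F4: violates R4
G4: violates R2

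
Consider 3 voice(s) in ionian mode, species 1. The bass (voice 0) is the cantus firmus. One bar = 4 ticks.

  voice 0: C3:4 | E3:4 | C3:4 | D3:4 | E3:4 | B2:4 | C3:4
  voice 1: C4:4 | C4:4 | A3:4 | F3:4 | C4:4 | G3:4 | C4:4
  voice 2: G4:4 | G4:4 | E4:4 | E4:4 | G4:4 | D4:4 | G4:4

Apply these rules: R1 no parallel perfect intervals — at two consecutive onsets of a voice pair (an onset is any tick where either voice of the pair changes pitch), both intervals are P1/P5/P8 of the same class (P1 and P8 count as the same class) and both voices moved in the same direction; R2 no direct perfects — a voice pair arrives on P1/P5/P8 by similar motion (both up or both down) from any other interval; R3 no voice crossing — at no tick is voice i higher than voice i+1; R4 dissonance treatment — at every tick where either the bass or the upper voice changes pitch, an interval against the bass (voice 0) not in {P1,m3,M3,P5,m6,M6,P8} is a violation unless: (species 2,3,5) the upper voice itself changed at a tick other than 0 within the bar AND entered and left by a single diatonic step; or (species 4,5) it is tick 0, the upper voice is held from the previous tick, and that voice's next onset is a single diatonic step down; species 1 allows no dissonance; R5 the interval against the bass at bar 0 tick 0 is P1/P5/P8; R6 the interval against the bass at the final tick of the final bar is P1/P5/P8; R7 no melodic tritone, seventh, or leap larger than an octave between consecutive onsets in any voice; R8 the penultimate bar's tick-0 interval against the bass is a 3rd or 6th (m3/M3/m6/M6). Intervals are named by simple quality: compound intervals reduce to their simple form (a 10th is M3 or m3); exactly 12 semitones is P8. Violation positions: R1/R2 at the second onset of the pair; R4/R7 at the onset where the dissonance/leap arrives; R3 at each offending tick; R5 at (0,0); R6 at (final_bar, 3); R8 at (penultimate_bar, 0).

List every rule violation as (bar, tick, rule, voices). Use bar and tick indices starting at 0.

bar 0: v0=C3 v1=C4 v2=G4 downbeat P5
bar 1: v0=E3 v1=C4 v2=G4 downbeat m3
bar 2: v0=C3 v1=A3 v2=E4 downbeat M3
bar 3: v0=D3 v1=F3 v2=E4 downbeat M2
bar 4: v0=E3 v1=C4 v2=G4 downbeat m3
bar 5: v0=B2 v1=G3 v2=D4 downbeat m3
bar 6: v0=C3 v1=C4 v2=G4 downbeat P5
  -> R1 @ bar 2 tick 0 v(1, 2): C4/G4 P5 -> A3/E4 P5 similar
  -> R4 @ bar 3 tick 0 v(0, 2): D3/E4 M2 untreated
  -> R2 @ bar 4 tick 0 v(1, 2): F3/E4 M7 -> C4/G4 P5 similar
  -> R1 @ bar 5 tick 0 v(1, 2): C4/G4 P5 -> G3/D4 P5 similar
  -> R1 @ bar 6 tick 0 v(1, 2): G3/D4 P5 -> C4/G4 P5 similar
  -> R2 @ bar 6 tick 0 v(0, 1): B2/G3 m6 -> C3/C4 P8 similar
  -> R2 @ bar 6 tick 0 v(0, 2): B2/D4 m3 -> C3/G4 P5 similar

(2, 0, R1, (1, 2))
(3, 0, R4, (0, 2))
(4, 0, R2, (1, 2))
(5, 0, R1, (1, 2))
(6, 0, R1, (1, 2))
(6, 0, R2, (0, 1))
(6, 0, R2, (0, 2))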